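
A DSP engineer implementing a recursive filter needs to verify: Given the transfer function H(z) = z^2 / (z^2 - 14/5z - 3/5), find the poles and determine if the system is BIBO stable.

Poles are roots of the denominator: z^2 - 14/5z - 3/5 = 0.
Quadratic formula: z = [-(-14/5) +/- sqrt((-14/5)^2 - 4*(-3/5))] / 2
Discriminant = 196/25 + 12/5 = 256/25; sqrt = 16/5.
z = (14/5 +/- 16/5) / 2 => z = 3 or z = -1/5.
|p1| = 3, |p2| = 1/5.
For BIBO stability, all poles must lie inside the unit circle (|p| < 1).
System is UNSTABLE since at least one |p| >= 1.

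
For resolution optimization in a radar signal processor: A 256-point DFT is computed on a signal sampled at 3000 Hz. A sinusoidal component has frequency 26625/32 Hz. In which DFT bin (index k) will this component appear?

DFT frequency resolution = f_s/N = 3000/256 = 375/32 Hz
Bin index k = f_signal / resolution = 26625/32 / 375/32 = 71
The signal frequency 26625/32 Hz falls in DFT bin k = 71.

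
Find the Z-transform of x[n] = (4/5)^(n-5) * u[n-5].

Time-shifting property: if X(z) = Z{x[n]}, then Z{x[n-d]} = z^(-d) * X(z)
X(z) = z/(z - 4/5) for x[n] = (4/5)^n * u[n]
Z{x[n-5]} = z^(-5) * z/(z - 4/5) = z^(-4)/(z - 4/5)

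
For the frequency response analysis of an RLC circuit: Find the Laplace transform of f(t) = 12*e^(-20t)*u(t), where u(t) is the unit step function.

Standard Laplace transform pair:
e^(-at)*u(t) <-> 1/(s+a)
With a = 20: L{12*e^(-20t)*u(t)} = 12/(s+20), ROC: Re(s) > -20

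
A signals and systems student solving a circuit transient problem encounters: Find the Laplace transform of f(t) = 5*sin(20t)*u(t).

Standard pair: sin(wt)*u(t) <-> w/(s^2+w^2)
With w = 20: L{5*sin(20t)*u(t)} = 100/(s^2+400)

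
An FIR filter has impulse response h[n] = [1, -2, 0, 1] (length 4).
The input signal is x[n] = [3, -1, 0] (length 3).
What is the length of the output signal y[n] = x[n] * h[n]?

For linear convolution, the output length is:
len(y) = len(x) + len(h) - 1 = 3 + 4 - 1 = 6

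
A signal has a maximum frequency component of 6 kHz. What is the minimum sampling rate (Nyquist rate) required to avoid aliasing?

By the Nyquist-Shannon sampling theorem,
the minimum sampling rate (Nyquist rate) must be at least 2 * f_max.
Nyquist rate = 2 * 6 kHz = 12 kHz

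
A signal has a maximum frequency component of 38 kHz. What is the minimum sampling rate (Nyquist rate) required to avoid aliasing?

By the Nyquist-Shannon sampling theorem,
the minimum sampling rate (Nyquist rate) must be at least 2 * f_max.
Nyquist rate = 2 * 38 kHz = 76 kHz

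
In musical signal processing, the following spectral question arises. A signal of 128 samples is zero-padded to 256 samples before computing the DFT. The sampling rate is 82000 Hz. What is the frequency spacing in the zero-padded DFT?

Original DFT: N = 128, resolution = f_s/N = 82000/128 = 5125/8 Hz
Zero-padded DFT: N = 256, resolution = f_s/N = 82000/256 = 5125/16 Hz
Zero-padding interpolates the spectrum (finer frequency grid)
but does NOT improve the true spectral resolution (ability to resolve close frequencies).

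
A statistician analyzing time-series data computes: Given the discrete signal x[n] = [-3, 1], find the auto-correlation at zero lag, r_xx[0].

The auto-correlation at zero lag r_xx[0] equals the signal energy.
r_xx[0] = sum of x[n]^2 = (-3)^2 + 1^2
= 9 + 1 = 10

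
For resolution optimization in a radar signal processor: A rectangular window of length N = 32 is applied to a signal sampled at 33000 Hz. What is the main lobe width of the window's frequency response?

For a rectangular window of length N,
the main lobe width in frequency is 2*f_s/N.
= 2*33000/32 = 4125/2 Hz
This determines the minimum frequency separation for resolving two sinusoids.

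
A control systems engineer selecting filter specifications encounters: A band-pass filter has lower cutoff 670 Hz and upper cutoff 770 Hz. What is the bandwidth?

Bandwidth = f_high - f_low
= 770 Hz - 670 Hz = 100 Hz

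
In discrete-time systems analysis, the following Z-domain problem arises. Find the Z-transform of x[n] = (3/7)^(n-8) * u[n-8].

Time-shifting property: if X(z) = Z{x[n]}, then Z{x[n-d]} = z^(-d) * X(z)
X(z) = z/(z - 3/7) for x[n] = (3/7)^n * u[n]
Z{x[n-8]} = z^(-8) * z/(z - 3/7) = z^(-7)/(z - 3/7)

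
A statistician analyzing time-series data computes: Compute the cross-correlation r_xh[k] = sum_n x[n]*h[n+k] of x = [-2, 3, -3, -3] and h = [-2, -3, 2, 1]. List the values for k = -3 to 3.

Both sequences indexed from 0 and zero outside their support.
Lags with overlap: k = -3 to 3.
  r_xh[-3] = x[3]*h[0] = 6
  r_xh[-2] = x[2]*h[0] + x[3]*h[1] = 15
  r_xh[-1] = x[1]*h[0] + x[2]*h[1] + x[3]*h[2] = -3
  r_xh[0] = x[0]*h[0] + x[1]*h[1] + x[2]*h[2] + x[3]*h[3] = -14
  r_xh[1] = x[0]*h[1] + x[1]*h[2] + x[2]*h[3] = 9
  r_xh[2] = x[0]*h[2] + x[1]*h[3] = -1
  r_xh[3] = x[0]*h[3] = -2
r_xh = [6, 15, -3, -14, 9, -1, -2] (for k = -3, ..., 3)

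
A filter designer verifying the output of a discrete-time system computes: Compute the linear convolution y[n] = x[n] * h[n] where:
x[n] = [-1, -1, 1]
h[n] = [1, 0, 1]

y[n] = sum_k x[k]*h[n-k]. Output length = len(x) + len(h) - 1 = 3 + 3 - 1 = 5.
y[0] = -1*1 = -1
y[1] = -1*1 + -1*0 = -1
y[2] = 1*1 + -1*0 + -1*1 = 0
y[3] = 1*0 + -1*1 = -1
y[4] = 1*1 = 1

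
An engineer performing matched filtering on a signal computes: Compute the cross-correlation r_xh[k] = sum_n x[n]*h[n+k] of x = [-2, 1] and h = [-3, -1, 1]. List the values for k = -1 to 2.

Both sequences indexed from 0 and zero outside their support.
Lags with overlap: k = -1 to 2.
  r_xh[-1] = x[1]*h[0] = -3
  r_xh[0] = x[0]*h[0] + x[1]*h[1] = 5
  r_xh[1] = x[0]*h[1] + x[1]*h[2] = 3
  r_xh[2] = x[0]*h[2] = -2
r_xh = [-3, 5, 3, -2] (for k = -1, ..., 2)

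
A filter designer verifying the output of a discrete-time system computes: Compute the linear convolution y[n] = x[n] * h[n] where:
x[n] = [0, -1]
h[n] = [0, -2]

y[n] = sum_k x[k]*h[n-k]. Output length = len(x) + len(h) - 1 = 2 + 2 - 1 = 3.
y[0] = 0*0 = 0
y[1] = -1*0 + 0*-2 = 0
y[2] = -1*-2 = 2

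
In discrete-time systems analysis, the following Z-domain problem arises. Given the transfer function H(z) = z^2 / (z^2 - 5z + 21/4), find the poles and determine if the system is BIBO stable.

Poles are roots of the denominator: z^2 - 5z + 21/4 = 0.
Quadratic formula: z = [-(-5) +/- sqrt((-5)^2 - 4*(21/4))] / 2
Discriminant = 25 - 21 = 4; sqrt = 2.
z = (5 +/- 2) / 2 => z = 7/2 or z = 3/2.
|p1| = 7/2, |p2| = 3/2.
For BIBO stability, all poles must lie inside the unit circle (|p| < 1).
System is UNSTABLE since at least one |p| >= 1.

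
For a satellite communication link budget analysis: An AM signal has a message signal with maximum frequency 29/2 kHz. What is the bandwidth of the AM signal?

In AM (double-sideband), the bandwidth is twice the message frequency.
BW = 2 * f_m = 2 * 29/2 kHz = 29 kHz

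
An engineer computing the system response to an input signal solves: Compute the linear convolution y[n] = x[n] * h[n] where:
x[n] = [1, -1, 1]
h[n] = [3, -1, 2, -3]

y[n] = sum_k x[k]*h[n-k]. Output length = len(x) + len(h) - 1 = 3 + 4 - 1 = 6.
y[0] = 1*3 = 3
y[1] = -1*3 + 1*-1 = -4
y[2] = 1*3 + -1*-1 + 1*2 = 6
y[3] = 1*-1 + -1*2 + 1*-3 = -6
y[4] = 1*2 + -1*-3 = 5
y[5] = 1*-3 = -3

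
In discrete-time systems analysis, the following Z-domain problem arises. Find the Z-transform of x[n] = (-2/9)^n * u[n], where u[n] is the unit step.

The Z-transform of a^n * u[n] is z/(z-a) for |z| > |a|.
Here a = -2/9, so X(z) = z/(z - (-2/9)) = 9z/(9z + 2)
ROC: |z| > 2/9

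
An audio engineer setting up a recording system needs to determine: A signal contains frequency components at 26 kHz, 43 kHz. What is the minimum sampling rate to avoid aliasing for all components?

The highest frequency component is f_max = 43 kHz.
Nyquist rate = 2 * f_max = 2 * 43 kHz = 86 kHz.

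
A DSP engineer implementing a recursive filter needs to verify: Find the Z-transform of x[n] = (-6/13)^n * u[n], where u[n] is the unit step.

The Z-transform of a^n * u[n] is z/(z-a) for |z| > |a|.
Here a = -6/13, so X(z) = z/(z - (-6/13)) = 13z/(13z + 6)
ROC: |z| > 6/13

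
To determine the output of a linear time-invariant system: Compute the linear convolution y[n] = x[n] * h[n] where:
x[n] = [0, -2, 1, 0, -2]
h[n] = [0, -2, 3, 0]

y[n] = sum_k x[k]*h[n-k]. Output length = len(x) + len(h) - 1 = 5 + 4 - 1 = 8.
y[0] = 0*0 = 0
y[1] = -2*0 + 0*-2 = 0
y[2] = 1*0 + -2*-2 + 0*3 = 4
y[3] = 0*0 + 1*-2 + -2*3 + 0*0 = -8
y[4] = -2*0 + 0*-2 + 1*3 + -2*0 = 3
y[5] = -2*-2 + 0*3 + 1*0 = 4
y[6] = -2*3 + 0*0 = -6
y[7] = -2*0 = 0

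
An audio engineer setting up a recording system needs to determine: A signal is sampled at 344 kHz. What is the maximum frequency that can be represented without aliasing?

The maximum frequency that can be represented without aliasing
is the Nyquist frequency: f_max = f_s / 2 = 344 kHz / 2 = 172 kHz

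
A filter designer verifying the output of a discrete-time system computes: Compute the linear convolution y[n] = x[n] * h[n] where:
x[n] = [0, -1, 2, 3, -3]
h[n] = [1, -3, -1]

y[n] = sum_k x[k]*h[n-k]. Output length = len(x) + len(h) - 1 = 5 + 3 - 1 = 7.
y[0] = 0*1 = 0
y[1] = -1*1 + 0*-3 = -1
y[2] = 2*1 + -1*-3 + 0*-1 = 5
y[3] = 3*1 + 2*-3 + -1*-1 = -2
y[4] = -3*1 + 3*-3 + 2*-1 = -14
y[5] = -3*-3 + 3*-1 = 6
y[6] = -3*-1 = 3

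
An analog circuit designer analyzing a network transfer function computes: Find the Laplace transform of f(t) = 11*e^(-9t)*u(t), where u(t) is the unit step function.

Standard Laplace transform pair:
e^(-at)*u(t) <-> 1/(s+a)
With a = 9: L{11*e^(-9t)*u(t)} = 11/(s+9), ROC: Re(s) > -9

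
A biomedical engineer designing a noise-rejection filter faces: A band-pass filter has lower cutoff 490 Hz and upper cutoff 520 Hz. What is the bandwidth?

Bandwidth = f_high - f_low
= 520 Hz - 490 Hz = 30 Hz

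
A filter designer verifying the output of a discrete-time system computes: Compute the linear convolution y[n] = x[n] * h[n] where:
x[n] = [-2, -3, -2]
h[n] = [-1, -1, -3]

y[n] = sum_k x[k]*h[n-k]. Output length = len(x) + len(h) - 1 = 3 + 3 - 1 = 5.
y[0] = -2*-1 = 2
y[1] = -3*-1 + -2*-1 = 5
y[2] = -2*-1 + -3*-1 + -2*-3 = 11
y[3] = -2*-1 + -3*-3 = 11
y[4] = -2*-3 = 6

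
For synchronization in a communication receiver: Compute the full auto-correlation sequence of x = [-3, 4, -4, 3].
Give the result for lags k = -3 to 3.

r_xx[k] = sum_m x[m]*x[m+k], indexed from 0, for k = -3 to 3:
  r_xx[-3] = x[3]*x[0] = -9
  r_xx[-2] = x[2]*x[0] + x[3]*x[1] = 24
  r_xx[-1] = x[1]*x[0] + x[2]*x[1] + x[3]*x[2] = -40
  r_xx[0] = x[0]*x[0] + x[1]*x[1] + x[2]*x[2] + x[3]*x[3] = 50
  r_xx[1] = x[0]*x[1] + x[1]*x[2] + x[2]*x[3] = -40
  r_xx[2] = x[0]*x[2] + x[1]*x[3] = 24
  r_xx[3] = x[0]*x[3] = -9
r_xx = [-9, 24, -40, 50, -40, 24, -9]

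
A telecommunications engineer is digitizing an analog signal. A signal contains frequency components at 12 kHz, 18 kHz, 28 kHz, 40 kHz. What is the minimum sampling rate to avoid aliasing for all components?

The highest frequency component is f_max = 40 kHz.
Nyquist rate = 2 * f_max = 2 * 40 kHz = 80 kHz.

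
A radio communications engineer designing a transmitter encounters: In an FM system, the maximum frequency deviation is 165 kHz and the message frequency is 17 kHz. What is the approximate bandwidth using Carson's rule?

Carson's rule: BW = 2*(delta_f + f_m)
= 2*(165 + 17) kHz = 364 kHz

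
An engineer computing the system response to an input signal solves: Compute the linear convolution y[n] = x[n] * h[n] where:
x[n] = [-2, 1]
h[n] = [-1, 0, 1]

y[n] = sum_k x[k]*h[n-k]. Output length = len(x) + len(h) - 1 = 2 + 3 - 1 = 4.
y[0] = -2*-1 = 2
y[1] = 1*-1 + -2*0 = -1
y[2] = 1*0 + -2*1 = -2
y[3] = 1*1 = 1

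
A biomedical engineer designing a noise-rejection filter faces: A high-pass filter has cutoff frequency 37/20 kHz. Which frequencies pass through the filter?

A high-pass filter passes all frequencies above the cutoff frequency 37/20 kHz and attenuates lower frequencies.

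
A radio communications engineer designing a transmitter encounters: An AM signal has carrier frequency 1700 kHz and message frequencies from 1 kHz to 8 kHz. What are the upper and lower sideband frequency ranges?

Upper sideband (USB) = fc + [fm_low, fm_high] = 1700 + [1, 8] = [1701, 1708] kHz
Lower sideband (LSB) = fc - [fm_high, fm_low] = 1700 - [8, 1] = [1692, 1699] kHz
Total occupied spectrum: 1692 kHz to 1708 kHz (plus carrier at 1700 kHz)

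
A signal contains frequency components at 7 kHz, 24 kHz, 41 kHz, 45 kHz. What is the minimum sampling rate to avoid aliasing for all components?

The highest frequency component is f_max = 45 kHz.
Nyquist rate = 2 * f_max = 2 * 45 kHz = 90 kHz.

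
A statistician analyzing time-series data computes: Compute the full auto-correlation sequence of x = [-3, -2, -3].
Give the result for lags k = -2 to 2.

r_xx[k] = sum_m x[m]*x[m+k], indexed from 0, for k = -2 to 2:
  r_xx[-2] = x[2]*x[0] = 9
  r_xx[-1] = x[1]*x[0] + x[2]*x[1] = 12
  r_xx[0] = x[0]*x[0] + x[1]*x[1] + x[2]*x[2] = 22
  r_xx[1] = x[0]*x[1] + x[1]*x[2] = 12
  r_xx[2] = x[0]*x[2] = 9
r_xx = [9, 12, 22, 12, 9]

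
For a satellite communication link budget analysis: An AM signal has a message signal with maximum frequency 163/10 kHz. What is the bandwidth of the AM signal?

In AM (double-sideband), the bandwidth is twice the message frequency.
BW = 2 * f_m = 2 * 163/10 kHz = 163/5 kHz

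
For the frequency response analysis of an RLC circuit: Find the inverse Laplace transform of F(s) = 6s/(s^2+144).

Standard pair: s/(s^2+w^2) <-> cos(wt)*u(t)
With k=6, w=12: f(t) = 6*cos(12t)*u(t)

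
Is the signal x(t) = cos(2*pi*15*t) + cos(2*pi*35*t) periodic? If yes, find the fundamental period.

f1 = 15 Hz, f2 = 35 Hz
Period T1 = 1/15, T2 = 1/35
Ratio T1/T2 = 35/15, which is rational.
The signal is periodic with fundamental period T = 1/GCD(15,35) = 1/5 s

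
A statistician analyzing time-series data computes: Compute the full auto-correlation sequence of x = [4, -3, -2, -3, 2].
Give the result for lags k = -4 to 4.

r_xx[k] = sum_m x[m]*x[m+k], indexed from 0, for k = -4 to 4:
  r_xx[-4] = x[4]*x[0] = 8
  r_xx[-3] = x[3]*x[0] + x[4]*x[1] = -18
  r_xx[-2] = x[2]*x[0] + x[3]*x[1] + x[4]*x[2] = -3
  r_xx[-1] = x[1]*x[0] + x[2]*x[1] + x[3]*x[2] + x[4]*x[3] = -6
  r_xx[0] = x[0]*x[0] + x[1]*x[1] + x[2]*x[2] + x[3]*x[3] + x[4]*x[4] = 42
  r_xx[1] = x[0]*x[1] + x[1]*x[2] + x[2]*x[3] + x[3]*x[4] = -6
  r_xx[2] = x[0]*x[2] + x[1]*x[3] + x[2]*x[4] = -3
  r_xx[3] = x[0]*x[3] + x[1]*x[4] = -18
  r_xx[4] = x[0]*x[4] = 8
r_xx = [8, -18, -3, -6, 42, -6, -3, -18, 8]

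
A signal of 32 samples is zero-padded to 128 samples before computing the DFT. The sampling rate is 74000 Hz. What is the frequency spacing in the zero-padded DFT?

Original DFT: N = 32, resolution = f_s/N = 74000/32 = 4625/2 Hz
Zero-padded DFT: N = 128, resolution = f_s/N = 74000/128 = 4625/8 Hz
Zero-padding interpolates the spectrum (finer frequency grid)
but does NOT improve the true spectral resolution (ability to resolve close frequencies).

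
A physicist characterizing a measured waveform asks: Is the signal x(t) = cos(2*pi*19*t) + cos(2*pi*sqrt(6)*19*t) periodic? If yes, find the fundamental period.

f1 = 19 Hz, f2 = 19*sqrt(6) Hz
Ratio f2/f1 = sqrt(6), which is irrational.
Since the frequency ratio is irrational, no common period exists.
The signal is not periodic.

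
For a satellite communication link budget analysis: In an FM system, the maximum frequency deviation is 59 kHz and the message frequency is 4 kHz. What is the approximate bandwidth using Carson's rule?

Carson's rule: BW = 2*(delta_f + f_m)
= 2*(59 + 4) kHz = 126 kHz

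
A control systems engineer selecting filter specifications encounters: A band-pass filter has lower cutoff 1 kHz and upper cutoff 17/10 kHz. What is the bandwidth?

Bandwidth = f_high - f_low
= 17/10 kHz - 1 kHz = 7/10 kHz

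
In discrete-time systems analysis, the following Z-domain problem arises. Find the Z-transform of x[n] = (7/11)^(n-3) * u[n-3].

Time-shifting property: if X(z) = Z{x[n]}, then Z{x[n-d]} = z^(-d) * X(z)
X(z) = z/(z - 7/11) for x[n] = (7/11)^n * u[n]
Z{x[n-3]} = z^(-3) * z/(z - 7/11) = z^(-2)/(z - 7/11)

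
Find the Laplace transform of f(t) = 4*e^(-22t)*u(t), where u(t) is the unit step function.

Standard Laplace transform pair:
e^(-at)*u(t) <-> 1/(s+a)
With a = 22: L{4*e^(-22t)*u(t)} = 4/(s+22), ROC: Re(s) > -22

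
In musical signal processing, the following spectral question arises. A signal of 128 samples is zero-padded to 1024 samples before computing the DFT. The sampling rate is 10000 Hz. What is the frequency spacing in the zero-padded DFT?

Original DFT: N = 128, resolution = f_s/N = 10000/128 = 625/8 Hz
Zero-padded DFT: N = 1024, resolution = f_s/N = 10000/1024 = 625/64 Hz
Zero-padding interpolates the spectrum (finer frequency grid)
but does NOT improve the true spectral resolution (ability to resolve close frequencies).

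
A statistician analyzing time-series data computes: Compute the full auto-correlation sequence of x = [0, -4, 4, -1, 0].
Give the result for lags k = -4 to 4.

r_xx[k] = sum_m x[m]*x[m+k], indexed from 0, for k = -4 to 4:
  r_xx[-4] = x[4]*x[0] = 0
  r_xx[-3] = x[3]*x[0] + x[4]*x[1] = 0
  r_xx[-2] = x[2]*x[0] + x[3]*x[1] + x[4]*x[2] = 4
  r_xx[-1] = x[1]*x[0] + x[2]*x[1] + x[3]*x[2] + x[4]*x[3] = -20
  r_xx[0] = x[0]*x[0] + x[1]*x[1] + x[2]*x[2] + x[3]*x[3] + x[4]*x[4] = 33
  r_xx[1] = x[0]*x[1] + x[1]*x[2] + x[2]*x[3] + x[3]*x[4] = -20
  r_xx[2] = x[0]*x[2] + x[1]*x[3] + x[2]*x[4] = 4
  r_xx[3] = x[0]*x[3] + x[1]*x[4] = 0
  r_xx[4] = x[0]*x[4] = 0
r_xx = [0, 0, 4, -20, 33, -20, 4, 0, 0]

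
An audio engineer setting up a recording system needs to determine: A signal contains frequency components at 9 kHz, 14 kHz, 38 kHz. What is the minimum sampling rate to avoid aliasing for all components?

The highest frequency component is f_max = 38 kHz.
Nyquist rate = 2 * f_max = 2 * 38 kHz = 76 kHz.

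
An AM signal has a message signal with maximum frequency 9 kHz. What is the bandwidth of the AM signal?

In AM (double-sideband), the bandwidth is twice the message frequency.
BW = 2 * f_m = 2 * 9 kHz = 18 kHz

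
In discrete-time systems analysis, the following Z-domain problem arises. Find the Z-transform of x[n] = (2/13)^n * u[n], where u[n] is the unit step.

The Z-transform of a^n * u[n] is z/(z-a) for |z| > |a|.
Here a = 2/13, so X(z) = z/(z - (2/13)) = 13z/(13z - 2)
ROC: |z| > 2/13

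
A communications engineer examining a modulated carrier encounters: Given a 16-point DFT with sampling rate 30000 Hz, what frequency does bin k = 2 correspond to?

The frequency of DFT bin k is: f_k = k * f_s / N
f_2 = 2 * 30000 / 16 = 3750 Hz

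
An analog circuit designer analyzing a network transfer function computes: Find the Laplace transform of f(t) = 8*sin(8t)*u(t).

Standard pair: sin(wt)*u(t) <-> w/(s^2+w^2)
With w = 8: L{8*sin(8t)*u(t)} = 64/(s^2+64)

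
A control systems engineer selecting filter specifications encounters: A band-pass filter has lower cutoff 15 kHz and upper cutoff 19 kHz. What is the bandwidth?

Bandwidth = f_high - f_low
= 19 kHz - 15 kHz = 4 kHz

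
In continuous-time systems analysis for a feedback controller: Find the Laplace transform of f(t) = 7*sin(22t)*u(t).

Standard pair: sin(wt)*u(t) <-> w/(s^2+w^2)
With w = 22: L{7*sin(22t)*u(t)} = 154/(s^2+484)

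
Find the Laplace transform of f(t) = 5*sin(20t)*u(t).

Standard pair: sin(wt)*u(t) <-> w/(s^2+w^2)
With w = 20: L{5*sin(20t)*u(t)} = 100/(s^2+400)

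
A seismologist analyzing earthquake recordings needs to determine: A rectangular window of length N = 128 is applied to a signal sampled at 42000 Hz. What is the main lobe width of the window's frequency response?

For a rectangular window of length N,
the main lobe width in frequency is 2*f_s/N.
= 2*42000/128 = 2625/4 Hz
This determines the minimum frequency separation for resolving two sinusoids.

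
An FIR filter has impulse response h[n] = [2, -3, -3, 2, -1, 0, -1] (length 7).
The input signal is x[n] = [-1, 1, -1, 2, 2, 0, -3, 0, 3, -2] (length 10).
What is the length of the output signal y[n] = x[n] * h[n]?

For linear convolution, the output length is:
len(y) = len(x) + len(h) - 1 = 10 + 7 - 1 = 16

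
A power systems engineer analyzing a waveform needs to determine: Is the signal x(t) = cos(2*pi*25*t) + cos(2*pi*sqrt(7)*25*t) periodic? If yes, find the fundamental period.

f1 = 25 Hz, f2 = 25*sqrt(7) Hz
Ratio f2/f1 = sqrt(7), which is irrational.
Since the frequency ratio is irrational, no common period exists.
The signal is not periodic.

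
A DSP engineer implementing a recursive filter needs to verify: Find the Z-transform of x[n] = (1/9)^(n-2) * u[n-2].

Time-shifting property: if X(z) = Z{x[n]}, then Z{x[n-d]} = z^(-d) * X(z)
X(z) = z/(z - 1/9) for x[n] = (1/9)^n * u[n]
Z{x[n-2]} = z^(-2) * z/(z - 1/9) = z^(-1)/(z - 1/9)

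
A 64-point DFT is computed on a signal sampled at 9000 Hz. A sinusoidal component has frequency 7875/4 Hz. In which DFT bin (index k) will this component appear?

DFT frequency resolution = f_s/N = 9000/64 = 1125/8 Hz
Bin index k = f_signal / resolution = 7875/4 / 1125/8 = 14
The signal frequency 7875/4 Hz falls in DFT bin k = 14.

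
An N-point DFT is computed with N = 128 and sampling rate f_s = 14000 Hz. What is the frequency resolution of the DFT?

DFT frequency resolution = f_s / N
= 14000 / 128 = 875/8 Hz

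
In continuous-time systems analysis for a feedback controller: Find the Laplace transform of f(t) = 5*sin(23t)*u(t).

Standard pair: sin(wt)*u(t) <-> w/(s^2+w^2)
With w = 23: L{5*sin(23t)*u(t)} = 115/(s^2+529)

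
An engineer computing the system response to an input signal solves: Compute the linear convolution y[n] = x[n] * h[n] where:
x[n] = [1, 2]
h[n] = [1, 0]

y[n] = sum_k x[k]*h[n-k]. Output length = len(x) + len(h) - 1 = 2 + 2 - 1 = 3.
y[0] = 1*1 = 1
y[1] = 2*1 + 1*0 = 2
y[2] = 2*0 = 0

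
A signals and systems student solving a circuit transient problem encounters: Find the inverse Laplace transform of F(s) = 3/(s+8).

Standard pair: k/(s+a) <-> k*e^(-at)*u(t)
With k=3, a=8: f(t) = 3*e^(-8t)*u(t)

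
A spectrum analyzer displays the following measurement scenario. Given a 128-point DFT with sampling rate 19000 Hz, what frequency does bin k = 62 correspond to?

The frequency of DFT bin k is: f_k = k * f_s / N
f_62 = 62 * 19000 / 128 = 73625/8 Hz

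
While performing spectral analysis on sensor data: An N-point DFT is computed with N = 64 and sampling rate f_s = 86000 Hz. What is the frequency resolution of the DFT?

DFT frequency resolution = f_s / N
= 86000 / 64 = 5375/4 Hz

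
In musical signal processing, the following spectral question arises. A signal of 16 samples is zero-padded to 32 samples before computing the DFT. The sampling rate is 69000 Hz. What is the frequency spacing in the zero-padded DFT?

Original DFT: N = 16, resolution = f_s/N = 69000/16 = 8625/2 Hz
Zero-padded DFT: N = 32, resolution = f_s/N = 69000/32 = 8625/4 Hz
Zero-padding interpolates the spectrum (finer frequency grid)
but does NOT improve the true spectral resolution (ability to resolve close frequencies).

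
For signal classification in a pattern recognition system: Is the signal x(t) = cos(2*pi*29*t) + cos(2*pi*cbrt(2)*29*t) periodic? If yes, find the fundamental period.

f1 = 29 Hz, f2 = 29*cbrt(2) Hz
Ratio f2/f1 = cbrt(2), which is irrational.
Since the frequency ratio is irrational, no common period exists.
The signal is not periodic.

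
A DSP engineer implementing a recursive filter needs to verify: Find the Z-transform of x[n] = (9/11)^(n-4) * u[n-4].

Time-shifting property: if X(z) = Z{x[n]}, then Z{x[n-d]} = z^(-d) * X(z)
X(z) = z/(z - 9/11) for x[n] = (9/11)^n * u[n]
Z{x[n-4]} = z^(-4) * z/(z - 9/11) = z^(-3)/(z - 9/11)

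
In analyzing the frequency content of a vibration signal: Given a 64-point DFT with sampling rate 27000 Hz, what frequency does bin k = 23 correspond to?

The frequency of DFT bin k is: f_k = k * f_s / N
f_23 = 23 * 27000 / 64 = 77625/8 Hz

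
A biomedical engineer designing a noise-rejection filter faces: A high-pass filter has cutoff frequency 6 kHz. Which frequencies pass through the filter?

A high-pass filter passes all frequencies above the cutoff frequency 6 kHz and attenuates lower frequencies.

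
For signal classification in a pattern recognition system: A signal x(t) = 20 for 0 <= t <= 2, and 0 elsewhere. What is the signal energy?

Energy = integral of |x(t)|^2 dt over the signal duration
= 20^2 * 2 = 400 * 2 = 800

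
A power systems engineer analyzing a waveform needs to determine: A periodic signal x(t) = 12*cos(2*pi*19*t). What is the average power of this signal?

Average power of A*cos(wt) is A^2/2.
P = 12^2 / 2 = 144/2 = 72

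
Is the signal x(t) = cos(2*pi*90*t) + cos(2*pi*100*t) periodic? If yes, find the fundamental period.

f1 = 90 Hz, f2 = 100 Hz
Period T1 = 1/90, T2 = 1/100
Ratio T1/T2 = 100/90, which is rational.
The signal is periodic with fundamental period T = 1/GCD(90,100) = 1/10 s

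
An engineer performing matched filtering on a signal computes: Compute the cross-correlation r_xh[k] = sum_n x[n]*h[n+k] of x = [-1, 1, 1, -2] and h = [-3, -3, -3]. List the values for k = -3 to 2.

Both sequences indexed from 0 and zero outside their support.
Lags with overlap: k = -3 to 2.
  r_xh[-3] = x[3]*h[0] = 6
  r_xh[-2] = x[2]*h[0] + x[3]*h[1] = 3
  r_xh[-1] = x[1]*h[0] + x[2]*h[1] + x[3]*h[2] = 0
  r_xh[0] = x[0]*h[0] + x[1]*h[1] + x[2]*h[2] = -3
  r_xh[1] = x[0]*h[1] + x[1]*h[2] = 0
  r_xh[2] = x[0]*h[2] = 3
r_xh = [6, 3, 0, -3, 0, 3] (for k = -3, ..., 2)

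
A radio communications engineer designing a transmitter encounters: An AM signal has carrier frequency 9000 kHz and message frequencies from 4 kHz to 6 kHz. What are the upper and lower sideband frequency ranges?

Upper sideband (USB) = fc + [fm_low, fm_high] = 9000 + [4, 6] = [9004, 9006] kHz
Lower sideband (LSB) = fc - [fm_high, fm_low] = 9000 - [6, 4] = [8994, 8996] kHz
Total occupied spectrum: 8994 kHz to 9006 kHz (plus carrier at 9000 kHz)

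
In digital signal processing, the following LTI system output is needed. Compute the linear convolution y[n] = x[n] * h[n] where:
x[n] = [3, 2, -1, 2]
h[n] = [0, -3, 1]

y[n] = sum_k x[k]*h[n-k]. Output length = len(x) + len(h) - 1 = 4 + 3 - 1 = 6.
y[0] = 3*0 = 0
y[1] = 2*0 + 3*-3 = -9
y[2] = -1*0 + 2*-3 + 3*1 = -3
y[3] = 2*0 + -1*-3 + 2*1 = 5
y[4] = 2*-3 + -1*1 = -7
y[5] = 2*1 = 2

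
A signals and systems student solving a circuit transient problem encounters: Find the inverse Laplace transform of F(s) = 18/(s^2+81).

Standard pair: w/(s^2+w^2) <-> sin(wt)*u(t)
Recognize w^2 = 81, so w = 9; numerator 18 = 2*9.
f(t) = 2*sin(9t)*u(t)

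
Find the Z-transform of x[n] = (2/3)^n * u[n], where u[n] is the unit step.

The Z-transform of a^n * u[n] is z/(z-a) for |z| > |a|.
Here a = 2/3, so X(z) = z/(z - (2/3)) = 3z/(3z - 2)
ROC: |z| > 2/3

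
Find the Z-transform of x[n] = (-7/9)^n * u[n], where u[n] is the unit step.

The Z-transform of a^n * u[n] is z/(z-a) for |z| > |a|.
Here a = -7/9, so X(z) = z/(z - (-7/9)) = 9z/(9z + 7)
ROC: |z| > 7/9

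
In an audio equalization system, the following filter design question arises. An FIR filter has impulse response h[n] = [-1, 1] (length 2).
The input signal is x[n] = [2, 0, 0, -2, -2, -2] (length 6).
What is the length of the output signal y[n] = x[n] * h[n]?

For linear convolution, the output length is:
len(y) = len(x) + len(h) - 1 = 6 + 2 - 1 = 7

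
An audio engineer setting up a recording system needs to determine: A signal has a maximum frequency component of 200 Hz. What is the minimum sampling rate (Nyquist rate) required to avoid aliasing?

By the Nyquist-Shannon sampling theorem,
the minimum sampling rate (Nyquist rate) must be at least 2 * f_max.
Nyquist rate = 2 * 200 Hz = 400 Hz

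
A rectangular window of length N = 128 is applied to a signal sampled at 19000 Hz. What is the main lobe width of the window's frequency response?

For a rectangular window of length N,
the main lobe width in frequency is 2*f_s/N.
= 2*19000/128 = 2375/8 Hz
This determines the minimum frequency separation for resolving two sinusoids.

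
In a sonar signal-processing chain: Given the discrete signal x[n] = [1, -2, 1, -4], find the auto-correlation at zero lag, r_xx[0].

The auto-correlation at zero lag r_xx[0] equals the signal energy.
r_xx[0] = sum of x[n]^2 = 1^2 + (-2)^2 + 1^2 + (-4)^2
= 1 + 4 + 1 + 16 = 22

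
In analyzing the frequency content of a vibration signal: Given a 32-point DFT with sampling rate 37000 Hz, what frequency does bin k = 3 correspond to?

The frequency of DFT bin k is: f_k = k * f_s / N
f_3 = 3 * 37000 / 32 = 13875/4 Hz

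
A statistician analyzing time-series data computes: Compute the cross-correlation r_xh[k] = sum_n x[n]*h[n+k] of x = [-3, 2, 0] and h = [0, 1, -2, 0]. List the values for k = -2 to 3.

Both sequences indexed from 0 and zero outside their support.
Lags with overlap: k = -2 to 3.
  r_xh[-2] = x[2]*h[0] = 0
  r_xh[-1] = x[1]*h[0] + x[2]*h[1] = 0
  r_xh[0] = x[0]*h[0] + x[1]*h[1] + x[2]*h[2] = 2
  r_xh[1] = x[0]*h[1] + x[1]*h[2] + x[2]*h[3] = -7
  r_xh[2] = x[0]*h[2] + x[1]*h[3] = 6
  r_xh[3] = x[0]*h[3] = 0
r_xh = [0, 0, 2, -7, 6, 0] (for k = -2, ..., 3)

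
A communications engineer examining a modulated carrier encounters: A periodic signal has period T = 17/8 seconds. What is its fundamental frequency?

The fundamental frequency is the reciprocal of the period.
f = 1/T = 1/(17/8) = 8/17 Hz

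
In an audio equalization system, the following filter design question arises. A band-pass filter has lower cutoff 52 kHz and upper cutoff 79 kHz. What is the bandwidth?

Bandwidth = f_high - f_low
= 79 kHz - 52 kHz = 27 kHz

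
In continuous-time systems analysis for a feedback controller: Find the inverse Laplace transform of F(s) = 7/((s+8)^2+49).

Standard pair: w/((s+a)^2+w^2) <-> e^(-at)*sin(wt)*u(t)
With a=8, w=7: f(t) = e^(-8t)*sin(7t)*u(t)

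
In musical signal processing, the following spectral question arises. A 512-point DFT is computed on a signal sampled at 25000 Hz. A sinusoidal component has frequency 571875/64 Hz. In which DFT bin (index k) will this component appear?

DFT frequency resolution = f_s/N = 25000/512 = 3125/64 Hz
Bin index k = f_signal / resolution = 571875/64 / 3125/64 = 183
The signal frequency 571875/64 Hz falls in DFT bin k = 183.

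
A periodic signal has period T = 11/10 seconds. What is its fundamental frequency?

The fundamental frequency is the reciprocal of the period.
f = 1/T = 1/(11/10) = 10/11 Hz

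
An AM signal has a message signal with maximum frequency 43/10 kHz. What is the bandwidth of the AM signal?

In AM (double-sideband), the bandwidth is twice the message frequency.
BW = 2 * f_m = 2 * 43/10 kHz = 43/5 kHz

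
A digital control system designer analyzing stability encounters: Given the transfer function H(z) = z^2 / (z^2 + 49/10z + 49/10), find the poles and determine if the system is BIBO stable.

Poles are roots of the denominator: z^2 + 49/10z + 49/10 = 0.
Quadratic formula: z = [-(49/10) +/- sqrt((49/10)^2 - 4*(49/10))] / 2
Discriminant = 2401/100 - 98/5 = 441/100; sqrt = 21/10.
z = (-49/10 +/- 21/10) / 2 => z = -7/5 or z = -7/2.
|p1| = 7/5, |p2| = 7/2.
For BIBO stability, all poles must lie inside the unit circle (|p| < 1).
System is UNSTABLE since at least one |p| >= 1.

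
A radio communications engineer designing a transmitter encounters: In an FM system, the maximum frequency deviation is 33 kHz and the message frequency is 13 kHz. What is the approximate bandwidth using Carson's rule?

Carson's rule: BW = 2*(delta_f + f_m)
= 2*(33 + 13) kHz = 92 kHz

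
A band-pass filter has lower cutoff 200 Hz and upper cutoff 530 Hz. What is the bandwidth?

Bandwidth = f_high - f_low
= 530 Hz - 200 Hz = 330 Hz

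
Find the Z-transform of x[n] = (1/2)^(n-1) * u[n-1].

Time-shifting property: if X(z) = Z{x[n]}, then Z{x[n-d]} = z^(-d) * X(z)
X(z) = z/(z - 1/2) for x[n] = (1/2)^n * u[n]
Z{x[n-1]} = z^(-1) * z/(z - 1/2) = 1/(z - 1/2)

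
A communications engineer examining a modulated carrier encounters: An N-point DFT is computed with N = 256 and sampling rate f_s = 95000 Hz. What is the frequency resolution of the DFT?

DFT frequency resolution = f_s / N
= 95000 / 256 = 11875/32 Hz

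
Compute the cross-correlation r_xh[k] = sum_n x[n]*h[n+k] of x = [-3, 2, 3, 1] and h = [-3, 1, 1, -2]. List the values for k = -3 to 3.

Both sequences indexed from 0 and zero outside their support.
Lags with overlap: k = -3 to 3.
  r_xh[-3] = x[3]*h[0] = -3
  r_xh[-2] = x[2]*h[0] + x[3]*h[1] = -8
  r_xh[-1] = x[1]*h[0] + x[2]*h[1] + x[3]*h[2] = -2
  r_xh[0] = x[0]*h[0] + x[1]*h[1] + x[2]*h[2] + x[3]*h[3] = 12
  r_xh[1] = x[0]*h[1] + x[1]*h[2] + x[2]*h[3] = -7
  r_xh[2] = x[0]*h[2] + x[1]*h[3] = -7
  r_xh[3] = x[0]*h[3] = 6
r_xh = [-3, -8, -2, 12, -7, -7, 6] (for k = -3, ..., 3)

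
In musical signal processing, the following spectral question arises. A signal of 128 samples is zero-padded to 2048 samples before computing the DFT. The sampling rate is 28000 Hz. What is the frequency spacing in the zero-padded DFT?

Original DFT: N = 128, resolution = f_s/N = 28000/128 = 875/4 Hz
Zero-padded DFT: N = 2048, resolution = f_s/N = 28000/2048 = 875/64 Hz
Zero-padding interpolates the spectrum (finer frequency grid)
but does NOT improve the true spectral resolution (ability to resolve close frequencies).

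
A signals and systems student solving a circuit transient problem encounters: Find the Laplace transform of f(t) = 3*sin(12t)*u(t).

Standard pair: sin(wt)*u(t) <-> w/(s^2+w^2)
With w = 12: L{3*sin(12t)*u(t)} = 36/(s^2+144)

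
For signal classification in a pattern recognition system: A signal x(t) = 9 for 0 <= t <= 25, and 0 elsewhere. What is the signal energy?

Energy = integral of |x(t)|^2 dt over the signal duration
= 9^2 * 25 = 81 * 25 = 2025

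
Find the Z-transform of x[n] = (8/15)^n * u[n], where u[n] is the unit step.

The Z-transform of a^n * u[n] is z/(z-a) for |z| > |a|.
Here a = 8/15, so X(z) = z/(z - (8/15)) = 15z/(15z - 8)
ROC: |z| > 8/15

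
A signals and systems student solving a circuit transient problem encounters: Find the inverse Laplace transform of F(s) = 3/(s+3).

Standard pair: k/(s+a) <-> k*e^(-at)*u(t)
With k=3, a=3: f(t) = 3*e^(-3t)*u(t)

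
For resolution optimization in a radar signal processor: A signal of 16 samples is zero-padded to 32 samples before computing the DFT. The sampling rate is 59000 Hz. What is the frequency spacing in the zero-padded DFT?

Original DFT: N = 16, resolution = f_s/N = 59000/16 = 7375/2 Hz
Zero-padded DFT: N = 32, resolution = f_s/N = 59000/32 = 7375/4 Hz
Zero-padding interpolates the spectrum (finer frequency grid)
but does NOT improve the true spectral resolution (ability to resolve close frequencies).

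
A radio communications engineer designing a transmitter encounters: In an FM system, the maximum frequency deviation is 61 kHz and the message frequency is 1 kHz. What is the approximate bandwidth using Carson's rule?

Carson's rule: BW = 2*(delta_f + f_m)
= 2*(61 + 1) kHz = 124 kHz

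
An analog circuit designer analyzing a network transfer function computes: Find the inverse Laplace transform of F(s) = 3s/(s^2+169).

Standard pair: s/(s^2+w^2) <-> cos(wt)*u(t)
With k=3, w=13: f(t) = 3*cos(13t)*u(t)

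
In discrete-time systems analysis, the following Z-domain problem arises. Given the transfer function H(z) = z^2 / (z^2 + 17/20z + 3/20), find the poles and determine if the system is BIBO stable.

Poles are roots of the denominator: z^2 + 17/20z + 3/20 = 0.
Quadratic formula: z = [-(17/20) +/- sqrt((17/20)^2 - 4*(3/20))] / 2
Discriminant = 289/400 - 3/5 = 49/400; sqrt = 7/20.
z = (-17/20 +/- 7/20) / 2 => z = -1/4 or z = -3/5.
|p1| = 1/4, |p2| = 3/5.
For BIBO stability, all poles must lie inside the unit circle (|p| < 1).
System is STABLE since both |p| < 1.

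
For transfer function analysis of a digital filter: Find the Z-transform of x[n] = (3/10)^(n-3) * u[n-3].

Time-shifting property: if X(z) = Z{x[n]}, then Z{x[n-d]} = z^(-d) * X(z)
X(z) = z/(z - 3/10) for x[n] = (3/10)^n * u[n]
Z{x[n-3]} = z^(-3) * z/(z - 3/10) = z^(-2)/(z - 3/10)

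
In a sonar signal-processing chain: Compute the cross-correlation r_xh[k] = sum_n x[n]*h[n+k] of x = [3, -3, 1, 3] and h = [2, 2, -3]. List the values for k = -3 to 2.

Both sequences indexed from 0 and zero outside their support.
Lags with overlap: k = -3 to 2.
  r_xh[-3] = x[3]*h[0] = 6
  r_xh[-2] = x[2]*h[0] + x[3]*h[1] = 8
  r_xh[-1] = x[1]*h[0] + x[2]*h[1] + x[3]*h[2] = -13
  r_xh[0] = x[0]*h[0] + x[1]*h[1] + x[2]*h[2] = -3
  r_xh[1] = x[0]*h[1] + x[1]*h[2] = 15
  r_xh[2] = x[0]*h[2] = -9
r_xh = [6, 8, -13, -3, 15, -9] (for k = -3, ..., 2)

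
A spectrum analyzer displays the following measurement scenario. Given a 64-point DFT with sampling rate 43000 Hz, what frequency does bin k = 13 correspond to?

The frequency of DFT bin k is: f_k = k * f_s / N
f_13 = 13 * 43000 / 64 = 69875/8 Hz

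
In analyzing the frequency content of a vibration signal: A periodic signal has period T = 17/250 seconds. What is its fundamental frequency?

The fundamental frequency is the reciprocal of the period.
f = 1/T = 1/(17/250) = 250/17 Hz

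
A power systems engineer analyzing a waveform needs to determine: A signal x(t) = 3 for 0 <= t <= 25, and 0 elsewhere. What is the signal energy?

Energy = integral of |x(t)|^2 dt over the signal duration
= 3^2 * 25 = 9 * 25 = 225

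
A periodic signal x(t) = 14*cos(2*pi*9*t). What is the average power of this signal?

Average power of A*cos(wt) is A^2/2.
P = 14^2 / 2 = 196/2 = 98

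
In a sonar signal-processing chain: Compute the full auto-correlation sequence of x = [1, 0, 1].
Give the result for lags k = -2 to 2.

r_xx[k] = sum_m x[m]*x[m+k], indexed from 0, for k = -2 to 2:
  r_xx[-2] = x[2]*x[0] = 1
  r_xx[-1] = x[1]*x[0] + x[2]*x[1] = 0
  r_xx[0] = x[0]*x[0] + x[1]*x[1] + x[2]*x[2] = 2
  r_xx[1] = x[0]*x[1] + x[1]*x[2] = 0
  r_xx[2] = x[0]*x[2] = 1
r_xx = [1, 0, 2, 0, 1]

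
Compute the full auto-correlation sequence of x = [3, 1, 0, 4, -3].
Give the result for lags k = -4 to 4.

r_xx[k] = sum_m x[m]*x[m+k], indexed from 0, for k = -4 to 4:
  r_xx[-4] = x[4]*x[0] = -9
  r_xx[-3] = x[3]*x[0] + x[4]*x[1] = 9
  r_xx[-2] = x[2]*x[0] + x[3]*x[1] + x[4]*x[2] = 4
  r_xx[-1] = x[1]*x[0] + x[2]*x[1] + x[3]*x[2] + x[4]*x[3] = -9
  r_xx[0] = x[0]*x[0] + x[1]*x[1] + x[2]*x[2] + x[3]*x[3] + x[4]*x[4] = 35
  r_xx[1] = x[0]*x[1] + x[1]*x[2] + x[2]*x[3] + x[3]*x[4] = -9
  r_xx[2] = x[0]*x[2] + x[1]*x[3] + x[2]*x[4] = 4
  r_xx[3] = x[0]*x[3] + x[1]*x[4] = 9
  r_xx[4] = x[0]*x[4] = -9
r_xx = [-9, 9, 4, -9, 35, -9, 4, 9, -9]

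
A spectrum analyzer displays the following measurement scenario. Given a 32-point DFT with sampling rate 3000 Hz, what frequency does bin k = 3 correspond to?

The frequency of DFT bin k is: f_k = k * f_s / N
f_3 = 3 * 3000 / 32 = 1125/4 Hz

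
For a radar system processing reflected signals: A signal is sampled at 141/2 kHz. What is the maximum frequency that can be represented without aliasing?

The maximum frequency that can be represented without aliasing
is the Nyquist frequency: f_max = f_s / 2 = 141/2 kHz / 2 = 141/4 kHz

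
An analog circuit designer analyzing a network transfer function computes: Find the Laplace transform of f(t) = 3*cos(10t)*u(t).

Standard pair: cos(wt)*u(t) <-> s/(s^2+w^2)
With w = 10: L{3*cos(10t)*u(t)} = 3s/(s^2+100)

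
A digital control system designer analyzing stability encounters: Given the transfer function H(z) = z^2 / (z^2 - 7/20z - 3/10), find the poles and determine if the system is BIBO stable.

Poles are roots of the denominator: z^2 - 7/20z - 3/10 = 0.
Quadratic formula: z = [-(-7/20) +/- sqrt((-7/20)^2 - 4*(-3/10))] / 2
Discriminant = 49/400 + 6/5 = 529/400; sqrt = 23/20.
z = (7/20 +/- 23/20) / 2 => z = 3/4 or z = -2/5.
|p1| = 2/5, |p2| = 3/4.
For BIBO stability, all poles must lie inside the unit circle (|p| < 1).
System is STABLE since both |p| < 1.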